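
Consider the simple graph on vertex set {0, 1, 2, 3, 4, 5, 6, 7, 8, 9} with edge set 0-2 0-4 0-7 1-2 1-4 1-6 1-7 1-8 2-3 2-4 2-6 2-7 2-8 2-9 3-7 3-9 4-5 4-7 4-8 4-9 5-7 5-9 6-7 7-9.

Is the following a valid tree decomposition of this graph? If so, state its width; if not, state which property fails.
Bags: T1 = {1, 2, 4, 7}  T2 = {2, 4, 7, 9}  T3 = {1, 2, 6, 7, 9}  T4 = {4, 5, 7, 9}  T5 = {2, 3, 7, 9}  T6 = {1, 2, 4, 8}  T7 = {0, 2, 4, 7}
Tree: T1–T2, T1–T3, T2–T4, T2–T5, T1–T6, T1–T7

A tree decomposition must satisfy three properties: every vertex lies in some bag; for every edge, both endpoints lie together in some bag; and for every vertex, the bags containing it form a connected subtree. Here bags containing vertex 9 are not connected in the tree, so the decomposition is invalid.

No — bags containing vertex 9 are not connected in the tree.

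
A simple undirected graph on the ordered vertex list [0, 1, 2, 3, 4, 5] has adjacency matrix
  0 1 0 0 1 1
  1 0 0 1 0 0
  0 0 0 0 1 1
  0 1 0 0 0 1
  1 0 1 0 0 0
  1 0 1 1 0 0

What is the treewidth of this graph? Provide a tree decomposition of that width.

Treewidth 2.
One optimal decomposition is:
Bags: B1 = {2, 4, 5}  B2 = {0, 4, 5}  B3 = {0, 3, 5}  B4 = {0, 1, 3}
Tree: B1–B2, B2–B3, B3–B4

Each bag holds 3 vertices, so the decomposition has width 2, which upper-bounds the treewidth. Since 2–4–0–5–2 is a cycle in G, G is not acyclic. Forests are exactly the graphs of treewidth ≤ 1, so tw(G) ≥ 2. Hence tw(G) = 2 exactly.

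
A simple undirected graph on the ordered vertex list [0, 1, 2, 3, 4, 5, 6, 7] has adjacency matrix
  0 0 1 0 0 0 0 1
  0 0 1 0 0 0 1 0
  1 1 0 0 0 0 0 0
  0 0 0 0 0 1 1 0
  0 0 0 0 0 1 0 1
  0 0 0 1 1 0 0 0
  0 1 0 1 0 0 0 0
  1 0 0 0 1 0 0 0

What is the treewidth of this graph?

A width-2 tree decomposition is:
Bags: B1 = {1, 3, 6}  B2 = {1, 2, 3}  B3 = {0, 2, 3}  B4 = {0, 3, 7}  B5 = {3, 4, 7}  B6 = {3, 4, 5}
Tree: B1–B2, B2–B3, B3–B4, B4–B5, B5–B6
Every bag has size at most 3, so the width is 3 − 1 = 2 and tw(G) ≤ 2. The edges 3–6–1–2–0–7–4–5–3 form a cycle, so G is not a tree and its treewidth is at least 2. The upper and lower bounds meet at 2, so that is the treewidth.

2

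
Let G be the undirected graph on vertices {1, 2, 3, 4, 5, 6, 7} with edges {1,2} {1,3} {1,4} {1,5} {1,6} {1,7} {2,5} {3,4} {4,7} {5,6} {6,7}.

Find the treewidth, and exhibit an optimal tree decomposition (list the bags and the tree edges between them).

Each bag holds 3 vertices, so the decomposition has width 2, which upper-bounds the treewidth. On the other hand G contains the 3-clique {1, 2, 5}. A clique must lie in a single bag of any decomposition, so no decomposition can have width below 2. Hence tw(G) = 2 exactly.

Treewidth 2.
One optimal decomposition is:
Bags: B1 = {1, 6, 7}  B2 = {1, 4, 7}  B3 = {1, 5, 6}  B4 = {1, 2, 5}  B5 = {1, 3, 4}
Tree: B1–B2, B1–B3, B3–B4, B2–B5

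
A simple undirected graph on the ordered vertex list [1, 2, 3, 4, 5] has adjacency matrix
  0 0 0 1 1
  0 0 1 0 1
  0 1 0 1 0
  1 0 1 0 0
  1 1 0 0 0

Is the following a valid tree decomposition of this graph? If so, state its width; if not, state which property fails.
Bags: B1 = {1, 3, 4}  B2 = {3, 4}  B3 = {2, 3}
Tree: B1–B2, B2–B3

No — vertex 5 appears in no bag.

A tree decomposition must satisfy three properties: every vertex lies in some bag; for every edge, both endpoints lie together in some bag; and for every vertex, the bags containing it form a connected subtree. Here vertex 5 appears in no bag, so the decomposition is invalid.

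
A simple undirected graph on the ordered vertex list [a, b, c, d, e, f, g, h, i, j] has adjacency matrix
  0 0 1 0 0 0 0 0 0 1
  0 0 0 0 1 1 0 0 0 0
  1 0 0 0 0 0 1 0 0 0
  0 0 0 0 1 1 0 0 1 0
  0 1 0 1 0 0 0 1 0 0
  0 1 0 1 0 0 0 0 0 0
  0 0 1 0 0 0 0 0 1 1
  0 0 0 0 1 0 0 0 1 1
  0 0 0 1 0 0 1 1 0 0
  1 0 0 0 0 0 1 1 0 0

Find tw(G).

A width-2 tree decomposition is:
Bags: B1 = {a, c, g}  B2 = {a, g, j}  B3 = {g, i, j}  B4 = {h, i, j}  B5 = {d, h, i}  B6 = {d, e, h}  B7 = {d, e, f}  B8 = {b, e, f}
Tree: B1–B2, B2–B3, B3–B4, B4–B5, B5–B6, B6–B7, B7–B8
Each bag holds 3 vertices, so the decomposition has width 2, which upper-bounds the treewidth. For the lower bound, G contains the cycle c–a–j–g–c, so G is not a forest; only forests have treewidth ≤ 1, hence tw(G) ≥ 2. Therefore the treewidth is 2.

2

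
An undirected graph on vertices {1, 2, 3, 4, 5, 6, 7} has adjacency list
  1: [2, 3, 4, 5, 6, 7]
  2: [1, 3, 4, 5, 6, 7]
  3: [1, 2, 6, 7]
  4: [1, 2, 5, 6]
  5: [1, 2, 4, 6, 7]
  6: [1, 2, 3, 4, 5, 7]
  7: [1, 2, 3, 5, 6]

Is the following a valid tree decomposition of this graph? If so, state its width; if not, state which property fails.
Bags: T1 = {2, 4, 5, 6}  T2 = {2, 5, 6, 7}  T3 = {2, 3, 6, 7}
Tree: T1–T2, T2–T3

No — vertex 1 appears in no bag.

A tree decomposition must satisfy three properties: every vertex lies in some bag; for every edge, both endpoints lie together in some bag; and for every vertex, the bags containing it form a connected subtree. Here vertex 1 appears in no bag, so the decomposition is invalid.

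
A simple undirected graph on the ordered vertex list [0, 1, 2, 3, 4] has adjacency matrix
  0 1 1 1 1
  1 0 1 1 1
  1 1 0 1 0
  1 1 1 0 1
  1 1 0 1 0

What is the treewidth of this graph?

A width-3 tree decomposition is:
Bags: B1 = {0, 1, 2, 3}  B2 = {0, 1, 3, 4}
Tree: B1–B2
Every bag has size at most 4, so the width is 4 − 1 = 3 and tw(G) ≤ 3. Conversely, {0, 1, 2, 3} is a clique of size 4, and the vertices of any clique must share a bag in every tree decomposition; so some bag has ≥ 4 vertices and tw(G) ≥ 3. The upper and lower bounds meet at 3, so that is the treewidth.

3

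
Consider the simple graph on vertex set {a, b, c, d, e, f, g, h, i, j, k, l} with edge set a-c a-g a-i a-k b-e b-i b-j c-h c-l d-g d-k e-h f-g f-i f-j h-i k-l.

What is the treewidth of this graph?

3

A width-3 tree decomposition is:
Bags: B1 = {b, e, h, j}  B2 = {b, h, i, j}  B3 = {f, h, i, j}  B4 = {c, f, h, i}  B5 = {a, c, f, i}  B6 = {a, c, f, g}  B7 = {a, c, g, l}  B8 = {a, g, k, l}  B9 = {d, g, k, l}
Tree: B1–B2, B2–B3, B3–B4, B4–B5, B5–B6, B6–B7, B7–B8, B8–B9
Every bag has size at most 4, so the width is 4 − 1 = 3 and tw(G) ≤ 3. For the lower bound: the 4 vertex sets {b,e,j}, {h}, {i}, {a,c,f,g} are disjoint, each induces a connected subgraph, and every pair is joined by at least one edge of G. Contracting each set to a single vertex therefore yields K_{4} as a minor, and since treewidth is minor-monotone, tw(G) ≥ tw(K_{4}) = 3. Combining the bounds, tw(G) = 3.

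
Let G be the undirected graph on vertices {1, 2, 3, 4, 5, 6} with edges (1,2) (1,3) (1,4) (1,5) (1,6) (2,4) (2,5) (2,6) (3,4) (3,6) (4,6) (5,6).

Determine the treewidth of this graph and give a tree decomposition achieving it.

Treewidth 3.
Bags: B1 = {1, 2, 4, 6}  B2 = {1, 3, 4, 6}  B3 = {1, 2, 5, 6}
Tree: B1–B2, B1–B3

The largest bag has 4 vertices, giving width 3; this decomposition certifies tw(G) ≤ 3. For the lower bound, the 4 vertices {1, 2, 4, 6} are pairwise adjacent, and any tree decomposition puts a clique entirely inside one bag — forcing width ≥ 3. The upper and lower bounds meet at 3, so that is the treewidth.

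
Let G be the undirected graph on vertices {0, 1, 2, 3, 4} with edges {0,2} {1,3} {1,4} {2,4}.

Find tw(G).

A width-1 tree decomposition is:
Bags: B1 = {0, 2}  B2 = {2, 4}  B3 = {1, 4}  B4 = {1, 3}
Tree: B1–B2, B2–B3, B3–B4
Every bag has size at most 2, so the width is 2 − 1 = 1 and tw(G) ≤ 1. Any graph with an edge has treewidth ≥ 1, and G has the edge 0–2. Therefore the treewidth is 1.

1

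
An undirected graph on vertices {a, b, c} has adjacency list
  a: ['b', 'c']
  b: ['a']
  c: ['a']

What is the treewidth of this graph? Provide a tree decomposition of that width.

Treewidth 1.
One such decomposition:
Bags: B1 = {a, b}  B2 = {a, c}
Tree: B1–B2

Every bag has size at most 2, so the width is 2 − 1 = 1 and tw(G) ≤ 1. Any graph with an edge has treewidth ≥ 1, and G has the edge b–a. Combining the bounds, tw(G) = 1.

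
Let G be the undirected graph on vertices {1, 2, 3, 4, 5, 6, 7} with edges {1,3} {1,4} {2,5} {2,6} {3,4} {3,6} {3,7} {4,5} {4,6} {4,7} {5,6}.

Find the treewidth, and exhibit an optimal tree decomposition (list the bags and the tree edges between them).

Each bag holds 3 vertices, so the decomposition has width 2, which upper-bounds the treewidth. For the lower bound, the 3 vertices {2, 5, 6} are pairwise adjacent, and any tree decomposition puts a clique entirely inside one bag — forcing width ≥ 2. The upper and lower bounds meet at 2, so that is the treewidth.

Treewidth 2.
One such decomposition:
Bags: B1 = {3, 4, 6}  B2 = {4, 5, 6}  B3 = {3, 4, 7}  B4 = {2, 5, 6}  B5 = {1, 3, 4}
Tree: B1–B2, B1–B3, B2–B4, B3–B5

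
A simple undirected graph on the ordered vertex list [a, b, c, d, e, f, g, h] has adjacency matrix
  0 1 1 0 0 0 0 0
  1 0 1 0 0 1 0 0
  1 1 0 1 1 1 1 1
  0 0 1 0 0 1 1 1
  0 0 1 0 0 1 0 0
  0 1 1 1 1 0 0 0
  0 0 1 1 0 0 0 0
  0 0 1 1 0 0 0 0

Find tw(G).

2

A width-2 tree decomposition is:
Bags: B1 = {c, d, f}  B2 = {c, e, f}  B3 = {b, c, f}  B4 = {a, b, c}  B5 = {c, d, g}  B6 = {c, d, h}
Tree: B1–B2, B2–B3, B3–B4, B1–B5, B1–B6
The largest bag has 3 vertices, giving width 2; this decomposition certifies tw(G) ≤ 2. For the lower bound, the 3 vertices {c, d, g} are pairwise adjacent, and any tree decomposition puts a clique entirely inside one bag — forcing width ≥ 2. The upper and lower bounds meet at 2, so that is the treewidth.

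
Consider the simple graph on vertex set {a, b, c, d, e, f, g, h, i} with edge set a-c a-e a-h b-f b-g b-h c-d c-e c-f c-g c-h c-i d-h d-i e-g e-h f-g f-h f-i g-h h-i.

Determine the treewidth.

A width-3 tree decomposition is:
Bags: B1 = {c, e, g, h}  B2 = {c, f, g, h}  B3 = {c, f, h, i}  B4 = {b, f, g, h}  B5 = {a, c, e, h}  B6 = {c, d, h, i}
Tree: B1–B2, B2–B3, B2–B4, B1–B5, B3–B6
The largest bag has 4 vertices, giving width 3; this decomposition certifies tw(G) ≤ 3. Conversely, {c, d, h, i} is a clique of size 4, and the vertices of any clique must share a bag in every tree decomposition; so some bag has ≥ 4 vertices and tw(G) ≥ 3. Therefore the treewidth is 3.

3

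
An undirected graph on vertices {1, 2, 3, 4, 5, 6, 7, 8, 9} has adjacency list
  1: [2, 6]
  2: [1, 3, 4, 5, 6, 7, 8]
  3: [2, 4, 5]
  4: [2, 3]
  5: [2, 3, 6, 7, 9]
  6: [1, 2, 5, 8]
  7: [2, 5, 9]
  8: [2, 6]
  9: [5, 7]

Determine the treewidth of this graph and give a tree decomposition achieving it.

Treewidth 2.
One such decomposition:
Bags: B1 = {2, 3, 5}  B2 = {2, 5, 6}  B3 = {2, 5, 7}  B4 = {1, 2, 6}  B5 = {5, 7, 9}  B6 = {2, 3, 4}  B7 = {2, 6, 8}
Tree: B1–B2, B1–B3, B2–B4, B3–B5, B1–B6, B2–B7

The largest bag has 3 vertices, giving width 2; this decomposition certifies tw(G) ≤ 2. Conversely, {5, 7, 9} is a clique of size 3, and the vertices of any clique must share a bag in every tree decomposition; so some bag has ≥ 3 vertices and tw(G) ≥ 2. Combining the bounds, tw(G) = 2.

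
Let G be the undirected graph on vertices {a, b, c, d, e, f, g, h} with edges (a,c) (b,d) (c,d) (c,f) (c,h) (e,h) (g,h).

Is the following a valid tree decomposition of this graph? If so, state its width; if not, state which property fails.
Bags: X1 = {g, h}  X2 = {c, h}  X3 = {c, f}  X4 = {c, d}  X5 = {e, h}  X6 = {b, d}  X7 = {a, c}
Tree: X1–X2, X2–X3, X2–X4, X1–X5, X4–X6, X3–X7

Yes; width 1.

Vertex coverage: the bags together contain {a, b, c, d, e, f, g, h}, the full vertex set. Edge coverage: each edge of G has both endpoints in at least one bag. Running intersection: for every vertex, the bags containing it form a connected subtree. All three properties hold, so this is a valid tree decomposition of width max|bag| − 1 = 1, and hence tw(G) ≤ 1.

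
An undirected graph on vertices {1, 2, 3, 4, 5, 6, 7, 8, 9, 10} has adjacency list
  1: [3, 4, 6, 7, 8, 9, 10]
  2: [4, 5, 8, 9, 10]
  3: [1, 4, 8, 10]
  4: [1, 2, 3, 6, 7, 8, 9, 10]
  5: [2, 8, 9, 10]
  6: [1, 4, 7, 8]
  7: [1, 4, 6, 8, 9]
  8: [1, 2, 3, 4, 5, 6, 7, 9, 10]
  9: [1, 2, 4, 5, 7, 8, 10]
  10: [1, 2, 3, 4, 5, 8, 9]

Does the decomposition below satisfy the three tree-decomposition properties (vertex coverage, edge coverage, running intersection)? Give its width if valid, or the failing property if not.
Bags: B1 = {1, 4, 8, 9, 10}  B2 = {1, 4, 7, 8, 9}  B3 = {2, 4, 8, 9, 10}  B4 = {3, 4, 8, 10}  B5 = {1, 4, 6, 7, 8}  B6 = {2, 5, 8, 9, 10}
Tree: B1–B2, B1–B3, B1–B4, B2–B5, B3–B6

No — edge (1,3) lies in no bag.

A tree decomposition must satisfy three properties: every vertex lies in some bag; for every edge, both endpoints lie together in some bag; and for every vertex, the bags containing it form a connected subtree. Here edge (1,3) lies in no bag, so the decomposition is invalid.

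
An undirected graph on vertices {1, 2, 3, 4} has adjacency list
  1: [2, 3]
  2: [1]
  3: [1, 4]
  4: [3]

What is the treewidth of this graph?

1

A width-1 tree decomposition is:
Bags: B1 = {3, 4}  B2 = {1, 3}  B3 = {1, 2}
Tree: B1–B2, B2–B3
The largest bag has 2 vertices, giving width 1; this decomposition certifies tw(G) ≤ 1. Any graph with an edge has treewidth ≥ 1, and G has the edge 4–3. Hence tw(G) = 1 exactly.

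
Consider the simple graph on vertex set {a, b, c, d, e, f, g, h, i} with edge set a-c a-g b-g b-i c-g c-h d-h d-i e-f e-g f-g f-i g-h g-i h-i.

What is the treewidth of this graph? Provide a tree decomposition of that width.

The largest bag has 3 vertices, giving width 2; this decomposition certifies tw(G) ≤ 2. On the other hand G contains the 3-clique {d, h, i}. A clique must lie in a single bag of any decomposition, so no decomposition can have width below 2. Combining the bounds, tw(G) = 2.

Treewidth 2.
One optimal decomposition is:
Bags: B1 = {g, h, i}  B2 = {f, g, i}  B3 = {d, h, i}  B4 = {c, g, h}  B5 = {e, f, g}  B6 = {a, c, g}  B7 = {b, g, i}
Tree: B1–B2, B1–B3, B1–B4, B2–B5, B4–B6, B2–B7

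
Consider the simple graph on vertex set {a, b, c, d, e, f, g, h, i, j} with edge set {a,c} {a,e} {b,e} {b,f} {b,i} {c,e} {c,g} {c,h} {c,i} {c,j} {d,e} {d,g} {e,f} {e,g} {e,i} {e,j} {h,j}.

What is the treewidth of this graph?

2

A width-2 tree decomposition is:
Bags: B1 = {c, e, g}  B2 = {d, e, g}  B3 = {c, e, i}  B4 = {c, e, j}  B5 = {b, e, i}  B6 = {b, e, f}  B7 = {a, c, e}  B8 = {c, h, j}
Tree: B1–B2, B1–B3, B1–B4, B3–B5, B5–B6, B3–B7, B4–B8
Every bag has size at most 3, so the width is 3 − 1 = 2 and tw(G) ≤ 2. Conversely, {d, e, g} is a clique of size 3, and the vertices of any clique must share a bag in every tree decomposition; so some bag has ≥ 3 vertices and tw(G) ≥ 2. Therefore the treewidth is 2.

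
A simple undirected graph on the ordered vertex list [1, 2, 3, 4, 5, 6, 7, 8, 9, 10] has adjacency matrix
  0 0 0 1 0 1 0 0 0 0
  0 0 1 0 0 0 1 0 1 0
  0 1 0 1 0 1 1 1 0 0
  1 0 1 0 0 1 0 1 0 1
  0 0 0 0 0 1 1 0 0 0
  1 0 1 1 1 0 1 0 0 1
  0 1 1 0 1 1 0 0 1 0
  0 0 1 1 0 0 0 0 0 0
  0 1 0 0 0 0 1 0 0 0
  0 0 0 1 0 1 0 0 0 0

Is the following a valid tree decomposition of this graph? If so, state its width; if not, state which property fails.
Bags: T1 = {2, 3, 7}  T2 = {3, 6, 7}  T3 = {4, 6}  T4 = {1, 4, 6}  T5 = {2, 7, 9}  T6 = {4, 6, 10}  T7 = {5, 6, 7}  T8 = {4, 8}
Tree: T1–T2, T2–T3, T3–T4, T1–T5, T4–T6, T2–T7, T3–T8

A tree decomposition must satisfy three properties: every vertex lies in some bag; for every edge, both endpoints lie together in some bag; and for every vertex, the bags containing it form a connected subtree. Here edge (3,4) lies in no bag, so the decomposition is invalid.

No — edge (3,4) lies in no bag.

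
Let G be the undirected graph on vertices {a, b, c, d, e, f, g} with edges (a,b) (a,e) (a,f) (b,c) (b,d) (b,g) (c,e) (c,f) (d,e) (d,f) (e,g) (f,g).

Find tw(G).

A width-3 tree decomposition is:
Bags: B1 = {b, c, e, f}  B2 = {b, d, e, f}  B3 = {a, b, e, f}  B4 = {b, e, f, g}
Tree: B1–B2, B2–B3, B3–B4
Each bag holds 4 vertices, so the decomposition has width 3, which upper-bounds the treewidth. For the lower bound: the 4 vertex sets {c,f}, {b,d}, {e}, {a} are disjoint, each induces a connected subgraph, and every pair is joined by at least one edge of G. Contracting each set to a single vertex therefore yields K_{4} as a minor, and since treewidth is minor-monotone, tw(G) ≥ tw(K_{4}) = 3. Therefore the treewidth is 3.

3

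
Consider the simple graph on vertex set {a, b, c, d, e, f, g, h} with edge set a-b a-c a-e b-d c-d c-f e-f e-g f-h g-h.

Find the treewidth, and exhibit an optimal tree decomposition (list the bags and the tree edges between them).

The largest bag has 3 vertices, giving width 2; this decomposition certifies tw(G) ≤ 2. For the lower bound, G contains the cycle d–b–a–c–d, so G is not a forest; only forests have treewidth ≤ 1, hence tw(G) ≥ 2. Hence tw(G) = 2 exactly.

Treewidth 2.
Bags: B1 = {b, c, d}  B2 = {a, b, c}  B3 = {a, c, f}  B4 = {a, e, f}  B5 = {e, f, h}  B6 = {e, g, h}
Tree: B1–B2, B2–B3, B3–B4, B4–B5, B5–B6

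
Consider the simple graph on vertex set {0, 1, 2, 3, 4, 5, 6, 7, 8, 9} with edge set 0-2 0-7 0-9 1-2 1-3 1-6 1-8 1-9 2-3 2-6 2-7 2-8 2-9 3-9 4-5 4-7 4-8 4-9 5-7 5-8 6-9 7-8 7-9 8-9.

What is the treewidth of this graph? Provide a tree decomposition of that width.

Treewidth 3.
Bags: B1 = {2, 7, 8, 9}  B2 = {4, 7, 8, 9}  B3 = {1, 2, 8, 9}  B4 = {1, 2, 3, 9}  B5 = {0, 2, 7, 9}  B6 = {1, 2, 6, 9}  B7 = {4, 5, 7, 8}
Tree: B1–B2, B1–B3, B3–B4, B1–B5, B4–B6, B2–B7

Every bag has size at most 4, so the width is 4 − 1 = 3 and tw(G) ≤ 3. Conversely, {0, 2, 7, 9} is a clique of size 4, and the vertices of any clique must share a bag in every tree decomposition; so some bag has ≥ 4 vertices and tw(G) ≥ 3. Therefore the treewidth is 3.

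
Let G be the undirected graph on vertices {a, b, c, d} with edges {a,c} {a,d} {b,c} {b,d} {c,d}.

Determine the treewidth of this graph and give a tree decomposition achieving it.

Treewidth 2.
One optimal decomposition is:
Bags: B1 = {a, c, d}  B2 = {b, c, d}
Tree: B1–B2

Each bag holds 3 vertices, so the decomposition has width 2, which upper-bounds the treewidth. For the lower bound, the 3 vertices {a, c, d} are pairwise adjacent, and any tree decomposition puts a clique entirely inside one bag — forcing width ≥ 2. Therefore the treewidth is 2.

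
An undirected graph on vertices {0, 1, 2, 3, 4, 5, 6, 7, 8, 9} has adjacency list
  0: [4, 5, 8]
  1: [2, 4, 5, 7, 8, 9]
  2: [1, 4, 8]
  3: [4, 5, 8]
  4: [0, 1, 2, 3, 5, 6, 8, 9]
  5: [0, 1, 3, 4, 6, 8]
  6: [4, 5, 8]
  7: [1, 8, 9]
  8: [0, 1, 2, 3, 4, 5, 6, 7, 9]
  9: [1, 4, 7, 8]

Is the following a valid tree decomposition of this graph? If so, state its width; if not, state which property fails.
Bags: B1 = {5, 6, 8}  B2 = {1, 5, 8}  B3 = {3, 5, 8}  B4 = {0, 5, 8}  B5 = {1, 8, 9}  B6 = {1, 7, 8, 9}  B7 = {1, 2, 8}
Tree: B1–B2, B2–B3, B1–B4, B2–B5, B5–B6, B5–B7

No — vertex 4 appears in no bag.

A tree decomposition must satisfy three properties: every vertex lies in some bag; for every edge, both endpoints lie together in some bag; and for every vertex, the bags containing it form a connected subtree. Here vertex 4 appears in no bag, so the decomposition is invalid.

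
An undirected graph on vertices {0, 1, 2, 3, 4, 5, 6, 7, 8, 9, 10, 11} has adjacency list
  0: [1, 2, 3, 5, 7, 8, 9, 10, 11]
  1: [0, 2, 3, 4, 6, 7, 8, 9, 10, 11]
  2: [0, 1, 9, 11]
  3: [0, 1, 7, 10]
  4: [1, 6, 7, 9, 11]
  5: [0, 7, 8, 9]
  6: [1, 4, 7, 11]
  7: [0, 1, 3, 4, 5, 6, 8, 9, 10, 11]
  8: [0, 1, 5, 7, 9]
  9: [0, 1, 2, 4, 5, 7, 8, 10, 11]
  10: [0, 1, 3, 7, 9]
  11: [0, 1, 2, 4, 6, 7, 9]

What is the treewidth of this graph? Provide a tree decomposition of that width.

Treewidth 4.
Bags: B1 = {0, 1, 7, 9, 11}  B2 = {0, 1, 7, 9, 10}  B3 = {0, 1, 2, 9, 11}  B4 = {1, 4, 7, 9, 11}  B5 = {1, 4, 6, 7, 11}  B6 = {0, 1, 7, 8, 9}  B7 = {0, 5, 7, 8, 9}  B8 = {0, 1, 3, 7, 10}
Tree: B1–B2, B1–B3, B1–B4, B4–B5, B1–B6, B6–B7, B2–B8

Each bag holds 5 vertices, so the decomposition has width 4, which upper-bounds the treewidth. Conversely, {0, 1, 2, 9, 11} is a clique of size 5, and the vertices of any clique must share a bag in every tree decomposition; so some bag has ≥ 5 vertices and tw(G) ≥ 4. The upper and lower bounds meet at 4, so that is the treewidth.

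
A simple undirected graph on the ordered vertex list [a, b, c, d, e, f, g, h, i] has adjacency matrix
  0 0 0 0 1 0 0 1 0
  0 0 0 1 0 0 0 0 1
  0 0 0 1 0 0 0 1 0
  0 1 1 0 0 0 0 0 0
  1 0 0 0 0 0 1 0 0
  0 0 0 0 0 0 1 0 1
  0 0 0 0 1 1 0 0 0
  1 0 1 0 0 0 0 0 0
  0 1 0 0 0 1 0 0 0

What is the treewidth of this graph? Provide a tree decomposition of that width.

Treewidth 2.
One such decomposition:
Bags: B1 = {b, f, i}  B2 = {b, f, g}  B3 = {b, e, g}  B4 = {a, b, e}  B5 = {a, b, h}  B6 = {b, c, h}  B7 = {b, c, d}
Tree: B1–B2, B2–B3, B3–B4, B4–B5, B5–B6, B6–B7

Every bag has size at most 3, so the width is 3 − 1 = 2 and tw(G) ≤ 2. Since b–i–f–g–e–a–h–c–d–b is a cycle in G, G is not acyclic. Forests are exactly the graphs of treewidth ≤ 1, so tw(G) ≥ 2. Therefore the treewidth is 2.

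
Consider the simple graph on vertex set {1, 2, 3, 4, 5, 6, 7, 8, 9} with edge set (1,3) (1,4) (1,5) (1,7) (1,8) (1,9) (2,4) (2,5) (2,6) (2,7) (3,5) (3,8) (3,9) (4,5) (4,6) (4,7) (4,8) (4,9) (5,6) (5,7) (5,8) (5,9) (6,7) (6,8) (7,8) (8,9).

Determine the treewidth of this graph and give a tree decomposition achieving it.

The largest bag has 5 vertices, giving width 4; this decomposition certifies tw(G) ≤ 4. Conversely, {1, 3, 5, 8, 9} is a clique of size 5, and the vertices of any clique must share a bag in every tree decomposition; so some bag has ≥ 5 vertices and tw(G) ≥ 4. Hence tw(G) = 4 exactly.

Treewidth 4.
One optimal decomposition is:
Bags: B1 = {4, 5, 6, 7, 8}  B2 = {1, 4, 5, 7, 8}  B3 = {1, 4, 5, 8, 9}  B4 = {2, 4, 5, 6, 7}  B5 = {1, 3, 5, 8, 9}
Tree: B1–B2, B2–B3, B1–B4, B3–B5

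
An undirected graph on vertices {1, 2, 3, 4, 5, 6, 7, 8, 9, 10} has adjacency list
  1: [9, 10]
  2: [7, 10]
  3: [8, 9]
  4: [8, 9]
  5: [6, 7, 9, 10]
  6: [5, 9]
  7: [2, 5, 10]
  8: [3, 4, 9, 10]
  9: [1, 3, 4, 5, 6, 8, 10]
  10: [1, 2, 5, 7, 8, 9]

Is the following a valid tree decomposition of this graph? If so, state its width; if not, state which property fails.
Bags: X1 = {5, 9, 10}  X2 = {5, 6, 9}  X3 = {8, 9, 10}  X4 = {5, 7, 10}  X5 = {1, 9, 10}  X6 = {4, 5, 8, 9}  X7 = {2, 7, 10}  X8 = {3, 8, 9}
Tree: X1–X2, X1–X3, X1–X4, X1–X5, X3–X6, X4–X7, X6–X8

No — bags containing vertex 5 are not connected in the tree.

A tree decomposition must satisfy three properties: every vertex lies in some bag; for every edge, both endpoints lie together in some bag; and for every vertex, the bags containing it form a connected subtree. Here bags containing vertex 5 are not connected in the tree, so the decomposition is invalid.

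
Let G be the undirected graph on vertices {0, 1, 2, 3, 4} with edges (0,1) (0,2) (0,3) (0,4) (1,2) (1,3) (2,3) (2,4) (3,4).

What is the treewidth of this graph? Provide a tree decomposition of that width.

Treewidth 3.
Bags: B1 = {0, 1, 2, 3}  B2 = {0, 2, 3, 4}
Tree: B1–B2

The largest bag has 4 vertices, giving width 3; this decomposition certifies tw(G) ≤ 3. On the other hand G contains the 4-clique {0, 1, 2, 3}. A clique must lie in a single bag of any decomposition, so no decomposition can have width below 3. Combining the bounds, tw(G) = 3.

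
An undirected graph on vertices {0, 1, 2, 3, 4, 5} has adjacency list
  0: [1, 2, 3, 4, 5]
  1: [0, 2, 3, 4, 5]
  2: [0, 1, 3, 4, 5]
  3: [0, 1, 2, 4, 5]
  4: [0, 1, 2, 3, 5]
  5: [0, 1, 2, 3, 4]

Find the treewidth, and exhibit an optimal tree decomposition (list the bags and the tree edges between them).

Treewidth 5.
One such decomposition:
Bags: B1 = {0, 1, 2, 3, 4, 5}
Tree: (single bag)

With just one bag of size 6, the width is 6 − 1 = 5, so tw(G) ≤ 5. On the other hand G contains the 6-clique {0, 1, 2, 3, 4, 5}. A clique must lie in a single bag of any decomposition, so no decomposition can have width below 5. The upper and lower bounds meet at 5, so that is the treewidth.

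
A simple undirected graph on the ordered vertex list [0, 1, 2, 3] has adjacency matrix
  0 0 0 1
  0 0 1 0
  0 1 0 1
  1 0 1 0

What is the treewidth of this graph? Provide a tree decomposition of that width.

Treewidth 1.
One optimal decomposition is:
Bags: B1 = {1, 2}  B2 = {2, 3}  B3 = {0, 3}
Tree: B1–B2, B2–B3

Every bag has size at most 2, so the width is 2 − 1 = 1 and tw(G) ≤ 1. Any graph with an edge has treewidth ≥ 1, and G has the edge 1–2. Hence tw(G) = 1 exactly.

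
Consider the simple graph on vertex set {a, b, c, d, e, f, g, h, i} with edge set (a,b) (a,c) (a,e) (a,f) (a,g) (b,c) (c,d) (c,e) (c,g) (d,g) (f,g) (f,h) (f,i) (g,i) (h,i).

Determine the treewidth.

2

A width-2 tree decomposition is:
Bags: B1 = {f, g, i}  B2 = {a, f, g}  B3 = {a, c, g}  B4 = {c, d, g}  B5 = {f, h, i}  B6 = {a, b, c}  B7 = {a, c, e}
Tree: B1–B2, B2–B3, B3–B4, B1–B5, B3–B6, B6–B7
Every bag has size at most 3, so the width is 3 − 1 = 2 and tw(G) ≤ 2. On the other hand G contains the 3-clique {c, d, g}. A clique must lie in a single bag of any decomposition, so no decomposition can have width below 2. Combining the bounds, tw(G) = 2.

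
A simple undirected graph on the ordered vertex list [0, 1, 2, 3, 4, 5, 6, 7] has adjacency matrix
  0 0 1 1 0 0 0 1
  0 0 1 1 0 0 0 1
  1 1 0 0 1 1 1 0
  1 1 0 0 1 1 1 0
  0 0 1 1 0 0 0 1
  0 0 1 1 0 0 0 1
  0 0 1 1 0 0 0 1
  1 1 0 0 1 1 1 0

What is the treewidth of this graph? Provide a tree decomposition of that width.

Treewidth 3.
One optimal decomposition is:
Bags: B1 = {1, 2, 3, 7}  B2 = {2, 3, 4, 7}  B3 = {2, 3, 6, 7}  B4 = {0, 2, 3, 7}  B5 = {2, 3, 5, 7}
Tree: B1–B2, B2–B3, B3–B4, B4–B5

Every bag has size at most 4, so the width is 4 − 1 = 3 and tw(G) ≤ 3. For the lower bound: the 4 vertex sets {1,7}, {2,4}, {3}, {6} are disjoint, each induces a connected subgraph, and every pair is joined by at least one edge of G. Contracting each set to a single vertex therefore yields K_{4} as a minor, and since treewidth is minor-monotone, tw(G) ≥ tw(K_{4}) = 3. The upper and lower bounds meet at 3, so that is the treewidth.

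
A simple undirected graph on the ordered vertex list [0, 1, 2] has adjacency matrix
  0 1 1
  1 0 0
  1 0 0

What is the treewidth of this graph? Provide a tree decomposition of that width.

Treewidth 1.
One such decomposition:
Bags: B1 = {0, 1}  B2 = {0, 2}
Tree: B1–B2

The largest bag has 2 vertices, giving width 1; this decomposition certifies tw(G) ≤ 1. Since G has at least one edge (e.g. 0–1), it is not an edgeless graph, so tw(G) ≥ 1. Combining the bounds, tw(G) = 1.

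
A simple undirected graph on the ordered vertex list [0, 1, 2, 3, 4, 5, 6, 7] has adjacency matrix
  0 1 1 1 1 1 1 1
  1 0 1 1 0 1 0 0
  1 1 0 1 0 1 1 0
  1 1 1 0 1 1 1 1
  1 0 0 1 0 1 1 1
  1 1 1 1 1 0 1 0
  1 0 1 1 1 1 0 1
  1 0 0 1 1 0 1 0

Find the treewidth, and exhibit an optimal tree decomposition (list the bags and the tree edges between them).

Each bag holds 5 vertices, so the decomposition has width 4, which upper-bounds the treewidth. Conversely, {0, 1, 2, 3, 5} is a clique of size 5, and the vertices of any clique must share a bag in every tree decomposition; so some bag has ≥ 5 vertices and tw(G) ≥ 4. Combining the bounds, tw(G) = 4.

Treewidth 4.
One such decomposition:
Bags: B1 = {0, 2, 3, 5, 6}  B2 = {0, 1, 2, 3, 5}  B3 = {0, 3, 4, 5, 6}  B4 = {0, 3, 4, 6, 7}
Tree: B1–B2, B1–B3, B3–B4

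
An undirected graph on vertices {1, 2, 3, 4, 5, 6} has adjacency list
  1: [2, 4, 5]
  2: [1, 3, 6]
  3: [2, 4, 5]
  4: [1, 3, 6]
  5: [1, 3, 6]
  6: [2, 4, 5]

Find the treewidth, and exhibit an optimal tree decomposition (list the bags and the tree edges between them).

Treewidth 3.
One optimal decomposition is:
Bags: B1 = {2, 3, 4, 5}  B2 = {1, 2, 4, 5}  B3 = {2, 4, 5, 6}
Tree: B1–B2, B2–B3

Each bag holds 4 vertices, so the decomposition has width 3, which upper-bounds the treewidth. For the lower bound: the 4 vertex sets {3,4}, {1,2}, {5}, {6} are disjoint, each induces a connected subgraph, and every pair is joined by at least one edge of G. Contracting each set to a single vertex therefore yields K_{4} as a minor, and since treewidth is minor-monotone, tw(G) ≥ tw(K_{4}) = 3. Therefore the treewidth is 3.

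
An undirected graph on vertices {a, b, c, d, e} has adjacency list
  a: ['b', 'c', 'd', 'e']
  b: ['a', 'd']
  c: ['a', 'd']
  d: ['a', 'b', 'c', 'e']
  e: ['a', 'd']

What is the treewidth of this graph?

2

A width-2 tree decomposition is:
Bags: B1 = {a, c, d}  B2 = {a, b, d}  B3 = {a, d, e}
Tree: B1–B2, B2–B3
The largest bag has 3 vertices, giving width 2; this decomposition certifies tw(G) ≤ 2. On the other hand G contains the 3-clique {a, d, e}. A clique must lie in a single bag of any decomposition, so no decomposition can have width below 2. Hence tw(G) = 2 exactly.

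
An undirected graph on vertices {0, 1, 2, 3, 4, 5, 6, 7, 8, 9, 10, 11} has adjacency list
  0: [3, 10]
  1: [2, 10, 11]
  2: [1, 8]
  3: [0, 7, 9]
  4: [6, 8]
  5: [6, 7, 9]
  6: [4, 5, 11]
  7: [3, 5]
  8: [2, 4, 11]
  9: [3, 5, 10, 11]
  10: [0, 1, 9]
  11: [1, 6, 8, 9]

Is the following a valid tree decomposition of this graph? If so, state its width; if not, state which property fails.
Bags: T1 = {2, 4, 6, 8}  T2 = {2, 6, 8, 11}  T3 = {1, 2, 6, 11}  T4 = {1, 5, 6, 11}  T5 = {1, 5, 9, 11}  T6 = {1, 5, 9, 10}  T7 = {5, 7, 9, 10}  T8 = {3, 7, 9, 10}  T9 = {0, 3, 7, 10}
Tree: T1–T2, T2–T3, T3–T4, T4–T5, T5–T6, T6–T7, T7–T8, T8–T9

Yes; width 3.

Vertex coverage: the bags together contain {0, 1, 2, 3, 4, 5, 6, 7, 8, 9, 10, 11}, the full vertex set. Edge coverage: each edge of G has both endpoints in at least one bag. Running intersection: for every vertex, the bags containing it form a connected subtree. All three properties hold, so this is a valid tree decomposition of width max|bag| − 1 = 3, and hence tw(G) ≤ 3.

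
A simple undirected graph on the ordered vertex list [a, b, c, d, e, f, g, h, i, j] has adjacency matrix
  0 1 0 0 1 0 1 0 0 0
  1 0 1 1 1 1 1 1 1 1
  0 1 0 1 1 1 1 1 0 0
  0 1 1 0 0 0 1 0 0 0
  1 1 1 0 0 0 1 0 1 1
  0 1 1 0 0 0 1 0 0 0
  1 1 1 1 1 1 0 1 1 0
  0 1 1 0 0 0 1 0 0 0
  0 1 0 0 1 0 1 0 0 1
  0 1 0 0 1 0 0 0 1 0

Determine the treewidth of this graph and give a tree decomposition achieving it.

Each bag holds 4 vertices, so the decomposition has width 3, which upper-bounds the treewidth. Conversely, {b, c, d, g} is a clique of size 4, and the vertices of any clique must share a bag in every tree decomposition; so some bag has ≥ 4 vertices and tw(G) ≥ 3. Hence tw(G) = 3 exactly.

Treewidth 3.
One such decomposition:
Bags: B1 = {a, b, e, g}  B2 = {b, c, e, g}  B3 = {b, c, d, g}  B4 = {b, c, f, g}  B5 = {b, e, g, i}  B6 = {b, c, g, h}  B7 = {b, e, i, j}
Tree: B1–B2, B2–B3, B2–B4, B1–B5, B2–B6, B5–B7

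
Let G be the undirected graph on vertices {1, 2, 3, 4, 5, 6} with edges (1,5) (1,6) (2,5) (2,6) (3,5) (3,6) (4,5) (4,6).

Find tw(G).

A width-2 tree decomposition is:
Bags: B1 = {3, 5, 6}  B2 = {1, 5, 6}  B3 = {2, 5, 6}  B4 = {4, 5, 6}
Tree: B1–B2, B2–B3, B3–B4
The largest bag has 3 vertices, giving width 2; this decomposition certifies tw(G) ≤ 2. Since 3–6–1–5–3 is a cycle in G, G is not acyclic. Forests are exactly the graphs of treewidth ≤ 1, so tw(G) ≥ 2. Hence tw(G) = 2 exactly.

2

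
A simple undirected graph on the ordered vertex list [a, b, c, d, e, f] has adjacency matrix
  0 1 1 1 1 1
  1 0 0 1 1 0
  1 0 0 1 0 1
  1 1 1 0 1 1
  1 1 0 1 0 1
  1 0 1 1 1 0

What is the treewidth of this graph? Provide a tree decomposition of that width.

Treewidth 3.
One such decomposition:
Bags: B1 = {a, d, e, f}  B2 = {a, c, d, f}  B3 = {a, b, d, e}
Tree: B1–B2, B1–B3

The largest bag has 4 vertices, giving width 3; this decomposition certifies tw(G) ≤ 3. For the lower bound, the 4 vertices {a, d, e, f} are pairwise adjacent, and any tree decomposition puts a clique entirely inside one bag — forcing width ≥ 3. Therefore the treewidth is 3.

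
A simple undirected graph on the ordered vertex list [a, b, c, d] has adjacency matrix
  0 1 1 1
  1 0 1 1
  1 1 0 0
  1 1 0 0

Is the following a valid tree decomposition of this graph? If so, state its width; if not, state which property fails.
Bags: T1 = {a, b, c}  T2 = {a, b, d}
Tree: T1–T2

Vertex coverage: the bags together contain {a, b, c, d}, the full vertex set. Edge coverage: each edge of G has both endpoints in at least one bag. Running intersection: for every vertex, the bags containing it form a connected subtree. All three properties hold, so this is a valid tree decomposition of width max|bag| − 1 = 2, and hence tw(G) ≤ 2.

Yes; width 2.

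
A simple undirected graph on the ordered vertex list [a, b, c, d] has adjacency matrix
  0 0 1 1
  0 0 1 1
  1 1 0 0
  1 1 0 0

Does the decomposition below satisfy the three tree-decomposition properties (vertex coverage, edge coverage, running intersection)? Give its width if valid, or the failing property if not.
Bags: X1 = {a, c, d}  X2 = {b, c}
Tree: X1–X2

No — edge (d,b) lies in no bag.

A tree decomposition must satisfy three properties: every vertex lies in some bag; for every edge, both endpoints lie together in some bag; and for every vertex, the bags containing it form a connected subtree. Here edge (d,b) lies in no bag, so the decomposition is invalid.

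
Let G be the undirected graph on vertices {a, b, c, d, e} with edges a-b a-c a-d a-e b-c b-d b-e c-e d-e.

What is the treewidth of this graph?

3

A width-3 tree decomposition is:
Bags: B1 = {a, b, c, e}  B2 = {a, b, d, e}
Tree: B1–B2
The largest bag has 4 vertices, giving width 3; this decomposition certifies tw(G) ≤ 3. Conversely, {a, b, d, e} is a clique of size 4, and the vertices of any clique must share a bag in every tree decomposition; so some bag has ≥ 4 vertices and tw(G) ≥ 3. Therefore the treewidth is 3.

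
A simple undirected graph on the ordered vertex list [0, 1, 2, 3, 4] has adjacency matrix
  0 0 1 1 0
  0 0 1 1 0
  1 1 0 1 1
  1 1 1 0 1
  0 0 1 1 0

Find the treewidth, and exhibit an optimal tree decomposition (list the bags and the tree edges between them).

Treewidth 2.
One such decomposition:
Bags: B1 = {0, 2, 3}  B2 = {2, 3, 4}  B3 = {1, 2, 3}
Tree: B1–B2, B2–B3

The largest bag has 3 vertices, giving width 2; this decomposition certifies tw(G) ≤ 2. Conversely, {0, 2, 3} is a clique of size 3, and the vertices of any clique must share a bag in every tree decomposition; so some bag has ≥ 3 vertices and tw(G) ≥ 2. The upper and lower bounds meet at 2, so that is the treewidth.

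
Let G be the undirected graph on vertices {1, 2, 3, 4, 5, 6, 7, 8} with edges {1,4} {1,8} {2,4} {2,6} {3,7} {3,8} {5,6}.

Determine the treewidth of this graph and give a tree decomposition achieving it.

Treewidth 1.
One such decomposition:
Bags: B1 = {5, 6}  B2 = {2, 6}  B3 = {2, 4}  B4 = {1, 4}  B5 = {1, 8}  B6 = {3, 8}  B7 = {3, 7}
Tree: B1–B2, B2–B3, B3–B4, B4–B5, B5–B6, B6–B7

The largest bag has 2 vertices, giving width 1; this decomposition certifies tw(G) ≤ 1. G has an edge, so its treewidth is at least 1. Combining the bounds, tw(G) = 1.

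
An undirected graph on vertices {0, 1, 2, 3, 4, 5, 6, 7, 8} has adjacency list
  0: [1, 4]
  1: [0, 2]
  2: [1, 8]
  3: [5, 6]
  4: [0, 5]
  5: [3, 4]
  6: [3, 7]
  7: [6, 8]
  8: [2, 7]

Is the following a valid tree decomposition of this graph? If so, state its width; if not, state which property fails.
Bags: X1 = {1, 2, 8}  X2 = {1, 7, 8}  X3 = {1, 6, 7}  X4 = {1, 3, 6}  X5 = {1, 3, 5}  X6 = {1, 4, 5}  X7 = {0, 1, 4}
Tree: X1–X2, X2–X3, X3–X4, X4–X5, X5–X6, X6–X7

Every vertex of G appears in some bag (union = {0, 1, 2, 3, 4, 5, 6, 7, 8}); every edge is covered by a bag; and for each vertex v the set of bags containing v is connected in the bag tree. The decomposition is therefore valid. The largest bag has 3 vertices, so the width is 2.

Yes; width 2.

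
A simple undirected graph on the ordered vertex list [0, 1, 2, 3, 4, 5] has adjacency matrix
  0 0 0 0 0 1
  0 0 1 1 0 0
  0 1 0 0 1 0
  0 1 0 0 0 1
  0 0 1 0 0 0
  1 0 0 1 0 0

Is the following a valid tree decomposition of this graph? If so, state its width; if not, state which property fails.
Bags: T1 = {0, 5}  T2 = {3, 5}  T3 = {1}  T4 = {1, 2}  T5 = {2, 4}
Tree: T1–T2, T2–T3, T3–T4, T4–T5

No — edge (3,1) lies in no bag.

A tree decomposition must satisfy three properties: every vertex lies in some bag; for every edge, both endpoints lie together in some bag; and for every vertex, the bags containing it form a connected subtree. Here edge (3,1) lies in no bag, so the decomposition is invalid.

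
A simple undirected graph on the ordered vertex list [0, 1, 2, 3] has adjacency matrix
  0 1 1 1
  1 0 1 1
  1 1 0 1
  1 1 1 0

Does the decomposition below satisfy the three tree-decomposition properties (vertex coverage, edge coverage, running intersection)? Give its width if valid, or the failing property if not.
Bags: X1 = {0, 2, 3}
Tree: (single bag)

A tree decomposition must satisfy three properties: every vertex lies in some bag; for every edge, both endpoints lie together in some bag; and for every vertex, the bags containing it form a connected subtree. Here vertex 1 appears in no bag, so the decomposition is invalid.

No — vertex 1 appears in no bag.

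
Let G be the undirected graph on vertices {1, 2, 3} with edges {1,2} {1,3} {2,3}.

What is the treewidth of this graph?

2

A width-2 tree decomposition is:
Bags: B1 = {1, 2, 3}
Tree: (single bag)
With just one bag of size 3, the width is 3 − 1 = 2, so tw(G) ≤ 2. On the other hand G contains the 3-clique {1, 2, 3}. A clique must lie in a single bag of any decomposition, so no decomposition can have width below 2. Therefore the treewidth is 2.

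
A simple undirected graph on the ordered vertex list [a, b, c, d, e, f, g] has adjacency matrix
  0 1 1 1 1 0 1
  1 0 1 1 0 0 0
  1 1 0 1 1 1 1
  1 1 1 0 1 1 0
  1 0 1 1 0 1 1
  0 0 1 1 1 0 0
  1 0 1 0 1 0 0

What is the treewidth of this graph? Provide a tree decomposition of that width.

Treewidth 3.
One optimal decomposition is:
Bags: B1 = {a, b, c, d}  B2 = {a, c, d, e}  B3 = {c, d, e, f}  B4 = {a, c, e, g}
Tree: B1–B2, B2–B3, B2–B4

The largest bag has 4 vertices, giving width 3; this decomposition certifies tw(G) ≤ 3. On the other hand G contains the 4-clique {c, d, e, f}. A clique must lie in a single bag of any decomposition, so no decomposition can have width below 3. Hence tw(G) = 3 exactly.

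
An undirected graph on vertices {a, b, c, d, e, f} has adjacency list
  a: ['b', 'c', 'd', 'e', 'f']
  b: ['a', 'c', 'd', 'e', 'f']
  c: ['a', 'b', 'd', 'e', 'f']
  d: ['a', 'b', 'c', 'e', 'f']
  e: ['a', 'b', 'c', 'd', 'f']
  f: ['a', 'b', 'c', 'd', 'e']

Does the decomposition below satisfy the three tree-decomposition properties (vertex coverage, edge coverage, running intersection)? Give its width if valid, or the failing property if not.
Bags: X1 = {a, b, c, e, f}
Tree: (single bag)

A tree decomposition must satisfy three properties: every vertex lies in some bag; for every edge, both endpoints lie together in some bag; and for every vertex, the bags containing it form a connected subtree. Here vertex d appears in no bag, so the decomposition is invalid.

No — vertex d appears in no bag.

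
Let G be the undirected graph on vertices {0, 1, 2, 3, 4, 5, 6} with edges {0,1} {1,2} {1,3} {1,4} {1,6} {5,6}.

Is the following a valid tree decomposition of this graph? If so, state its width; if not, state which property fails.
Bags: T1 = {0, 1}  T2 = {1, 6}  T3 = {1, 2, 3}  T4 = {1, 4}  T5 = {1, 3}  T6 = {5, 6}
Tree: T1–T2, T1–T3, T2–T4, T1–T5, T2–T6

No — bags containing vertex 3 are not connected in the tree.

A tree decomposition must satisfy three properties: every vertex lies in some bag; for every edge, both endpoints lie together in some bag; and for every vertex, the bags containing it form a connected subtree. Here bags containing vertex 3 are not connected in the tree, so the decomposition is invalid.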